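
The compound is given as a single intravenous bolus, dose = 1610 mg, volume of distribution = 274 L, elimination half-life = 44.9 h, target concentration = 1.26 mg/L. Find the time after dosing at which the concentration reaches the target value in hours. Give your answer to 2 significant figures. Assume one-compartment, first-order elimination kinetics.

C₀ = Dose / Vd = 1610 / 274 = 5.876 mg/L
k = ln2 / t½ = 0.693147 / 44.9 = 0.01544 h⁻¹
t = ln(C₀ / C) / k = ln(5.876 / 1.26) / 0.01544
  = ln(4.663) / 0.01544 = 1.540 / 0.01544 = 99.74 h

100 h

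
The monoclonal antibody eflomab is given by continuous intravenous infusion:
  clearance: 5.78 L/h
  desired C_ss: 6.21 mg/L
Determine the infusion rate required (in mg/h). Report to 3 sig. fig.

35.9 mg/h

At steady state, infusion rate R₀ = Css × CL = 6.21 × 5.780 = 35.89 mg/h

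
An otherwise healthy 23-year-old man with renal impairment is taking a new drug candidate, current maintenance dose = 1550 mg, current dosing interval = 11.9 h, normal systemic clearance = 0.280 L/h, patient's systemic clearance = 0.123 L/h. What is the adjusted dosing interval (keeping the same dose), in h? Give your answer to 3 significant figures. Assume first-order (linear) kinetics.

27.1 h

To keep the same average steady-state level, dosing rate must scale with clearance.
CL ratio = 0.123 / 0.280 = 0.4393
New interval (same dose) = 11.9 / 0.4393 = 27.09 h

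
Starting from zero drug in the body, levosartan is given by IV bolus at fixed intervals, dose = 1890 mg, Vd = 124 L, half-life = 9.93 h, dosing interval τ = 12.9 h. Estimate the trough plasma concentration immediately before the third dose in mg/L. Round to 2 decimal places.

C₀ per dose = Dose / Vd = 1890 / 124 = 15.24 mg/L
k = ln2 / t½ = 0.693147 / 9.93 = 0.06980 h⁻¹
Fraction remaining after one interval: r = e^(−kτ) = e^(−0.06980 × 12.9) = 0.4064
Before dose 3, 2 doses have been given (aged 1τ, 2τ).
C_trough = C₀ × (r + r²) = 15.24 × (0.4064 + 0.1652) = 8.711 mg/L

8.71 mg/L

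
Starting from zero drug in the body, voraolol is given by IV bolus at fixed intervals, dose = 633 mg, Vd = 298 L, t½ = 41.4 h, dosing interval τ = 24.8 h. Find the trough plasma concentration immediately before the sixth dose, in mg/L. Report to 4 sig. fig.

C₀ per dose = Dose / Vd = 633 / 298 = 2.124 mg/L
k = ln2 / t½ = 0.693147 / 41.4 = 0.01674 h⁻¹
Fraction remaining after one interval: r = e^(−kτ) = e^(−0.01674 × 24.8) = 0.6602
Before dose 6, 5 doses have been given (aged 1τ, 2τ, 3τ, 4τ, 5τ).
C_trough = C₀ × (r + r² + … + r^5) = C₀ × r(1−r^5)/(1−r)
        = 2.124 × 0.6602 × (1 − 0.1254) / (1 − 0.6602) = 3.609 mg/L

3.609 mg/L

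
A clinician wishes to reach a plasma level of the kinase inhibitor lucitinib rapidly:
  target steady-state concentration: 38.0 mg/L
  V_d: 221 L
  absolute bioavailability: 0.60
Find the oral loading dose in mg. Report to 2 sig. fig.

14000 mg

LD = Css × Vd / F = 38.0 × 221 / 0.60 = 14000 mg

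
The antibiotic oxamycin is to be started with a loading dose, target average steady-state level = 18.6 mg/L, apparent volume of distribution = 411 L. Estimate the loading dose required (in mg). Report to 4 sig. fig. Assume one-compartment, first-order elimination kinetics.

7645 mg

LD = Css × Vd = 18.6 × 411 = 7645 mg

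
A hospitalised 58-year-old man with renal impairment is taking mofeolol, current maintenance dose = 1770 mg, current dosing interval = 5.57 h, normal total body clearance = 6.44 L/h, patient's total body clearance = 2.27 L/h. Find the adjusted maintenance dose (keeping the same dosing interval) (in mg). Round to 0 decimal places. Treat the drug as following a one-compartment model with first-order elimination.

To keep the same average steady-state level, dosing rate must scale with clearance.
CL ratio = 2.27 / 6.44 = 0.3525
New dose (same interval) = 1770 × 0.3525 = 623.9 mg

624 mg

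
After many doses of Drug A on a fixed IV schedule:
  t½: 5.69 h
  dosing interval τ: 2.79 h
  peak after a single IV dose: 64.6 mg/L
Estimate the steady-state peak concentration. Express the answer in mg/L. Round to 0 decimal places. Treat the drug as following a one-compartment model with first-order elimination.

k = ln2 / t½ = 0.693147 / 5.69 = 0.1218 h⁻¹
e^(−kτ) = e^(−0.1218 × 2.79) = 0.7119
Accumulation ratio R = 1 / (1 − e^(−kτ)) = 1 / (1 − 0.7119) = 3.471
Steady-state peak = C₀ × R = 64.6 × 3.471 = 224.2 mg/L

224 mg/L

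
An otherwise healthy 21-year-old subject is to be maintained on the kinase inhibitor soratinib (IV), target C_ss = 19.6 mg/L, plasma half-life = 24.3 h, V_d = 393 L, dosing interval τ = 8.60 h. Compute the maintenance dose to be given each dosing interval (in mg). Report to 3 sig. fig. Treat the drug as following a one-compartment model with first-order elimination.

1890 mg

k = ln2 / t½ = 0.693147 / 24.3 = 0.02852 h⁻¹
CL = k × Vd = 0.02852 × 393 = 11.21 L/h
At steady state, Dose/τ = Css × CL.
Dose = Css × CL × τ = 19.6 × 11.21 × 8.60 = 1890 mg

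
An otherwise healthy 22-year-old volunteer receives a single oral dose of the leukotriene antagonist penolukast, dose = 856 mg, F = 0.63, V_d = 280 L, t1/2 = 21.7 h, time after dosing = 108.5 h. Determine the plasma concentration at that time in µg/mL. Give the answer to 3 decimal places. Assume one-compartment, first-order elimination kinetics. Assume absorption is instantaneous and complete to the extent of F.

Amount reaching circulation = F × Dose = 0.63 × 856.0 = 539.3 mg
C₀ = F·Dose / Vd = 539.3 / 280 = 1.926 mg/L
k = ln2 / t½ = 0.693147 / 21.7 = 0.03194 h⁻¹
t / t½ = 108.5 / 21.7 = 5 half-lives
C = C₀ × (1/2)^5 = 1.926 × 0.03125 = 0.06019 mg/L
(0.06019 mg/L = 0.06019 µg/mL)

0.060 µg/mL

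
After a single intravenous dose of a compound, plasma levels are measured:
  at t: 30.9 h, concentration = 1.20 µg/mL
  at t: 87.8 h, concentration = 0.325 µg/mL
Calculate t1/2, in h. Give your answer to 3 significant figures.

30.2 h

k = ln(C₁/C₂) / (t₂ − t₁) = ln(1.20/0.325) / (87.8 − 30.9)
  = 1.306 / 56.90 = 0.02295 h⁻¹
t½ = ln2 / k = 0.693147 / 0.02295 = 30.20 h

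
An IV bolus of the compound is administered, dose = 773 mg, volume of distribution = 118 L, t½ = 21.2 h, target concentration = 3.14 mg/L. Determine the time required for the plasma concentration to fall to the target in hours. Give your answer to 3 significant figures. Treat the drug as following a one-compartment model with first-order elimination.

22.5 h

C₀ = Dose / Vd = 773.0 / 118 = 6.551 mg/L
k = ln2 / t½ = 0.693147 / 21.2 = 0.03270 h⁻¹
t = ln(C₀ / C) / k = ln(6.551 / 3.14) / 0.03270
  = ln(2.086) / 0.03270 = 0.7352 / 0.03270 = 22.48 h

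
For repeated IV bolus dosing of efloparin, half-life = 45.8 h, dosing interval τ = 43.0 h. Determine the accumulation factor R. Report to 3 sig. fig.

k = ln2 / t½ = 0.693147 / 45.8 = 0.01513 h⁻¹
e^(−kτ) = e^(−0.01513 × 43.0) = 0.5217
Accumulation ratio R = 1 / (1 − e^(−kτ)) = 1 / (1 − 0.5217) = 2.091

2.09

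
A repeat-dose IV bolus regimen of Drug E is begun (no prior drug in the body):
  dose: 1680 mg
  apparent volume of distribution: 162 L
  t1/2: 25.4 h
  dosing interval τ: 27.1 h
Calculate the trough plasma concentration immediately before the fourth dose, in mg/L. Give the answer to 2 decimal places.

C₀ per dose = Dose / Vd = 1680 / 162 = 10.37 mg/L
k = ln2 / t½ = 0.693147 / 25.4 = 0.02729 h⁻¹
Fraction remaining after one interval: r = e^(−kτ) = e^(−0.02729 × 27.1) = 0.4773
Before dose 4, 3 doses have been given (aged 1τ, 2τ, 3τ).
C_trough = C₀ × (r + r² + … + r^3) = C₀ × r(1−r^3)/(1−r)
        = 10.37 × 0.4773 × (1 − 0.1087) / (1 − 0.4773) = 8.440 mg/L

8.44 mg/L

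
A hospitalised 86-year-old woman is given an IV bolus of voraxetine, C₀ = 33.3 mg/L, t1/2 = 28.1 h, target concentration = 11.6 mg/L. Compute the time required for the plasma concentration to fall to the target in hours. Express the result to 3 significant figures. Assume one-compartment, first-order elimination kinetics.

42.8 h

k = ln2 / t½ = 0.693147 / 28.1 = 0.02467 h⁻¹
t = ln(C₀ / C) / k = ln(33.30 / 11.6) / 0.02467
  = ln(2.871) / 0.02467 = 1.055 / 0.02467 = 42.76 h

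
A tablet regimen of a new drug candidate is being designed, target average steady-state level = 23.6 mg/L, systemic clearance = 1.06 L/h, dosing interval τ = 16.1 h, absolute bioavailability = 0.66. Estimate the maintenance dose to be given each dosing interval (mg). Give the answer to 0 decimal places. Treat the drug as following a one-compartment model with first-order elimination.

610 mg

At steady state, F × (Dose/τ) = Css × CL.
Dose = Css × CL × τ / F = 23.6 × 1.060 × 16.1 / 0.66 = 610.2 mg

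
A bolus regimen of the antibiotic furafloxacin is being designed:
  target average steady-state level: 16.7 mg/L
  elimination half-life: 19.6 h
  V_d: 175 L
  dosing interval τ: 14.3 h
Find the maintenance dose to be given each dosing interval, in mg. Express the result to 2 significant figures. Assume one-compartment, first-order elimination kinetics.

k = ln2 / t½ = 0.693147 / 19.6 = 0.03536 h⁻¹
CL = k × Vd = 0.03536 × 175 = 6.188 L/h
At steady state, Dose/τ = Css × CL.
Dose = Css × CL × τ = 16.7 × 6.188 × 14.3 = 1478 mg

1500 mg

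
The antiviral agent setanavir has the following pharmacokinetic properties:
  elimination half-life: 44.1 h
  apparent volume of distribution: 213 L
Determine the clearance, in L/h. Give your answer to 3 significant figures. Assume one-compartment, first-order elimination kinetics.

3.35 L/h

k = ln2 / t½ = 0.693147 / 44.1 = 0.01572 h⁻¹
CL = k × Vd = 0.01572 × 213 = 3.348 L/h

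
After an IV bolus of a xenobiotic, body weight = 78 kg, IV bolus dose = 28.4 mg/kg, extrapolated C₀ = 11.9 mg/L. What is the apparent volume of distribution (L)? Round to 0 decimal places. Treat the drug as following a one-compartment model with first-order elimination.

Dose = 28.4 × 78 = 2215 mg
Vd = Dose / C₀ = 2215 / 11.9 = 186.1 L

186 L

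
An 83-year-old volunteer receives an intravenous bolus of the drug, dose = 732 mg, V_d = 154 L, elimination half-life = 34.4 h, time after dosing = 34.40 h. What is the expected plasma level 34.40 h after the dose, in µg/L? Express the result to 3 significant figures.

2380 µg/L

C₀ = Dose / Vd = 732.0 / 154 = 4.753 mg/L
k = ln2 / t½ = 0.693147 / 34.4 = 0.02015 h⁻¹
t / t½ = 34.40 / 34.4 = 1 half-lives
C = C₀ × (1/2)^1 = 4.753 × 0.5000 = 2.377 mg/L
Convert: 2.377 mg/L × 1000 = 2377 µg/L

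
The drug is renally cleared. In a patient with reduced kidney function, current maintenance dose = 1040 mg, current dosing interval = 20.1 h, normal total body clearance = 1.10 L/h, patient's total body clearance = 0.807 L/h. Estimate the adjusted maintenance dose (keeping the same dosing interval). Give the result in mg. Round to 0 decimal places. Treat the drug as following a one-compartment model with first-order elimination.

763 mg

To keep the same average steady-state level, dosing rate must scale with clearance.
CL ratio = 0.807 / 1.10 = 0.7336
New dose (same interval) = 1040 × 0.7336 = 762.9 mg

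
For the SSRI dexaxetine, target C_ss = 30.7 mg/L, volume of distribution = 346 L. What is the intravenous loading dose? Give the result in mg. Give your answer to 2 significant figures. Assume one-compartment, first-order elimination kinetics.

LD = Css × Vd = 30.7 × 346 = 10620 mg

11000 mg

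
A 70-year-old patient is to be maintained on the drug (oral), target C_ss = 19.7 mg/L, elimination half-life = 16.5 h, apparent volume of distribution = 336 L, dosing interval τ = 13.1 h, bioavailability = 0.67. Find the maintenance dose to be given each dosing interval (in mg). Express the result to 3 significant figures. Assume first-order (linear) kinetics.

k = ln2 / t½ = 0.693147 / 16.5 = 0.04201 h⁻¹
CL = k × Vd = 0.04201 × 336 = 14.12 L/h
At steady state, F × (Dose/τ) = Css × CL.
Dose = Css × CL × τ / F = 19.7 × 14.12 × 13.1 / 0.67 = 5439 mg

5440 mg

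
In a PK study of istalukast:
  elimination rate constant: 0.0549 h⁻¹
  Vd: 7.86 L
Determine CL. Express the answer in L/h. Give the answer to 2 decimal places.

CL = k × Vd = 0.0549 × 7.86 = 0.4315 L/h

0.43 L/h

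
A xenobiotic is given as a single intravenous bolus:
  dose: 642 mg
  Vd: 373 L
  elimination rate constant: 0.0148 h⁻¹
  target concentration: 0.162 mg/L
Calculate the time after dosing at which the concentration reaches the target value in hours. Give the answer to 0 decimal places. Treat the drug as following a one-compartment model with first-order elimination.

C₀ = Dose / Vd = 642.0 / 373 = 1.721 mg/L
t = ln(C₀ / C) / k = ln(1.721 / 0.162) / 0.01480
  = ln(10.62) / 0.01480 = 2.363 / 0.01480 = 159.7 h

160 h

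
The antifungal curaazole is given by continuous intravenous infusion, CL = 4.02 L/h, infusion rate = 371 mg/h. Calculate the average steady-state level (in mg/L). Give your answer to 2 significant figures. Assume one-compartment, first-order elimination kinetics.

At steady state Css = R₀ / CL = 371 / 4.020 = 92.29 mg/L

92 mg/L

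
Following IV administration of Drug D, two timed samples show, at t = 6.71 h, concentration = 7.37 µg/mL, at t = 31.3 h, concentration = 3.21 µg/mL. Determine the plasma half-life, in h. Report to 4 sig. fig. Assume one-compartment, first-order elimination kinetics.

20.51 h

k = ln(C₁/C₂) / (t₂ − t₁) = ln(7.37/3.21) / (31.3 − 6.71)
  = 0.8311 / 24.59 = 0.03380 h⁻¹
t½ = ln2 / k = 0.693147 / 0.03380 = 20.51 h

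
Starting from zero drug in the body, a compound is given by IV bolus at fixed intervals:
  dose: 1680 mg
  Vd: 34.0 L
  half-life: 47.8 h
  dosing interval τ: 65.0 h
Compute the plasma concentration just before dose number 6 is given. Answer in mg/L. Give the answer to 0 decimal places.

C₀ per dose = Dose / Vd = 1680 / 34.0 = 49.41 mg/L
k = ln2 / t½ = 0.693147 / 47.8 = 0.01450 h⁻¹
Fraction remaining after one interval: r = e^(−kτ) = e^(−0.01450 × 65.0) = 0.3897
Before dose 6, 5 doses have been given (aged 1τ, 2τ, 3τ, 4τ, 5τ).
C_trough = C₀ × (r + r² + … + r^5) = C₀ × r(1−r^5)/(1−r)
        = 49.41 × 0.3897 × (1 − 0.008988) / (1 − 0.3897) = 31.27 mg/L

31 mg/L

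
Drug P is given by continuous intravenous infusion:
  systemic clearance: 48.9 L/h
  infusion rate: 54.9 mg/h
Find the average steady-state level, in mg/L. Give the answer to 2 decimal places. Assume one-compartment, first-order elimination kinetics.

At steady state Css = R₀ / CL = 54.9 / 48.90 = 1.123 mg/L

1.12 mg/L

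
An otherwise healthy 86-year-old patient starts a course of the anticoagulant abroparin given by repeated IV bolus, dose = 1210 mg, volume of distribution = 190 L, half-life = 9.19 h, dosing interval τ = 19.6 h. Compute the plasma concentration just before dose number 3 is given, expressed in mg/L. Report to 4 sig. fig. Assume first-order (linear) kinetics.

1.783 mg/L

C₀ per dose = Dose / Vd = 1210 / 190 = 6.368 mg/L
k = ln2 / t½ = 0.693147 / 9.19 = 0.07542 h⁻¹
Fraction remaining after one interval: r = e^(−kτ) = e^(−0.07542 × 19.6) = 0.2280
Before dose 3, 2 doses have been given (aged 1τ, 2τ).
C_trough = C₀ × (r + r²) = 6.368 × (0.2280 + 0.05198) = 1.783 mg/L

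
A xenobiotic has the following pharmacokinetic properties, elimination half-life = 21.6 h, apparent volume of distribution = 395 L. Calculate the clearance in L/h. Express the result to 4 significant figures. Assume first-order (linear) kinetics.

k = ln2 / t½ = 0.693147 / 21.6 = 0.03209 h⁻¹
CL = k × Vd = 0.03209 × 395 = 12.68 L/h

12.68 L/h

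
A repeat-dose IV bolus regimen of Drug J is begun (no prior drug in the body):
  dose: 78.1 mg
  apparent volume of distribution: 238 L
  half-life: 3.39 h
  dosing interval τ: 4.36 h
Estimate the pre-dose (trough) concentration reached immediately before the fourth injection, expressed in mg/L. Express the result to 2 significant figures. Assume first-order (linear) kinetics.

C₀ per dose = Dose / Vd = 78.1 / 238 = 0.3282 mg/L
k = ln2 / t½ = 0.693147 / 3.39 = 0.2045 h⁻¹
Fraction remaining after one interval: r = e^(−kτ) = e^(−0.2045 × 4.36) = 0.4100
Before dose 4, 3 doses have been given (aged 1τ, 2τ, 3τ).
C_trough = C₀ × (r + r² + … + r^3) = C₀ × r(1−r^3)/(1−r)
        = 0.3282 × 0.4100 × (1 − 0.06892) / (1 − 0.4100) = 0.2124 mg/L

0.21 mg/L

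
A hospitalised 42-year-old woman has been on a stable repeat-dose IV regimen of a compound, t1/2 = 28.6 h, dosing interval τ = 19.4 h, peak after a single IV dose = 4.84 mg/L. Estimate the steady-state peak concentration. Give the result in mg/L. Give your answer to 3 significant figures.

k = ln2 / t½ = 0.693147 / 28.6 = 0.02424 h⁻¹
e^(−kτ) = e^(−0.02424 × 19.4) = 0.6248
Accumulation ratio R = 1 / (1 − e^(−kτ)) = 1 / (1 − 0.6248) = 2.665
Steady-state peak = C₀ × R = 4.84 × 2.665 = 12.90 mg/L

12.9 mg/L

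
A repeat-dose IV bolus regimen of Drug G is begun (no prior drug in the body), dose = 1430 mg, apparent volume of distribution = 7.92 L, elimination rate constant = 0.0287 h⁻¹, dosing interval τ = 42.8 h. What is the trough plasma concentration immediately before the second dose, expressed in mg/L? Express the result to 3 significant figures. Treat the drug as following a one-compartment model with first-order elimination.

C₀ per dose = Dose / Vd = 1430 / 7.92 = 180.6 mg/L
Fraction remaining after one interval: r = e^(−kτ) = e^(−0.02870 × 42.8) = 0.2928
Before dose 2, 1 dose has been given (aged 1τ).
C_trough = C₀ × r = 180.6 × 0.2928 = 52.88 mg/L

52.9 mg/L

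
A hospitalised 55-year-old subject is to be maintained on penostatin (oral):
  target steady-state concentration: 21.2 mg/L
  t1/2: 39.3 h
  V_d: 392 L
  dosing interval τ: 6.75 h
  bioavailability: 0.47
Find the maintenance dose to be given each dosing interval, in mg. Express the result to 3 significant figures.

k = ln2 / t½ = 0.693147 / 39.3 = 0.01764 h⁻¹
CL = k × Vd = 0.01764 × 392 = 6.915 L/h
At steady state, F × (Dose/τ) = Css × CL.
Dose = Css × CL × τ / F = 21.2 × 6.915 × 6.75 / 0.47 = 2105 mg

2110 mg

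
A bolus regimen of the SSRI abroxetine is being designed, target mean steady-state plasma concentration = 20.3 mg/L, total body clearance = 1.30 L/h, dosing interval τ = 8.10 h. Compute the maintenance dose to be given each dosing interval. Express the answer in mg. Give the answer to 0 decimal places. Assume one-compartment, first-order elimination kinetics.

214 mg

At steady state, Dose/τ = Css × CL.
Dose = Css × CL × τ = 20.3 × 1.300 × 8.10 = 213.8 mg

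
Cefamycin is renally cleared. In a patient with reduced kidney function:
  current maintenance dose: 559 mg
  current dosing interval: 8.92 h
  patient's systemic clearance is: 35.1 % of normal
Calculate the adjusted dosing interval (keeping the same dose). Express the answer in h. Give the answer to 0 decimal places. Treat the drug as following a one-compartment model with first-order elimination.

25 h

To keep the same average steady-state level, dosing rate must scale with clearance.
CL ratio = 35.1 / 100 = 0.3510
New interval (same dose) = 8.92 / 0.3510 = 25.41 h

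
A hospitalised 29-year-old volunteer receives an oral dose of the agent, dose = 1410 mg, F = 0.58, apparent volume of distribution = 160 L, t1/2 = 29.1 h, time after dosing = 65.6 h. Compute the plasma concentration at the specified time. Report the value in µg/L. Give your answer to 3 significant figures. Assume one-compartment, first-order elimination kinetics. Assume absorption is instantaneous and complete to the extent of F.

1070 µg/L

Amount reaching circulation = F × Dose = 0.58 × 1410 = 817.8 mg
C₀ = F·Dose / Vd = 817.8 / 160 = 5.111 mg/L
k = ln2 / t½ = 0.693147 / 29.1 = 0.02382 h⁻¹
C = C₀ · e^(−k·t) = 5.111 × e^(−0.02382 × 65.6)
  = 5.111 × 0.2096 = 1.071 mg/L
Convert: 1.071 mg/L × 1000 = 1071 µg/L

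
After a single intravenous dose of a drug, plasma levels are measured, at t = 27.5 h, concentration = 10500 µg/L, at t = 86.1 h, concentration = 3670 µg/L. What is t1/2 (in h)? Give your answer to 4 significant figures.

38.64 h

k = ln(C₁/C₂) / (t₂ − t₁) = ln(10500/3670) / (86.1 − 27.5)
  = 1.051 / 58.60 = 0.01794 h⁻¹
t½ = ln2 / k = 0.693147 / 0.01794 = 38.64 h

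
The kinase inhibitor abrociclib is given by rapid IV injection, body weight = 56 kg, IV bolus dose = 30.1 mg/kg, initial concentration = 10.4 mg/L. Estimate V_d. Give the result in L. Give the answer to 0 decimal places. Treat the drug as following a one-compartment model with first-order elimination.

162 L

Dose = 30.1 × 56 = 1686 mg
Vd = Dose / C₀ = 1686 / 10.4 = 162.1 L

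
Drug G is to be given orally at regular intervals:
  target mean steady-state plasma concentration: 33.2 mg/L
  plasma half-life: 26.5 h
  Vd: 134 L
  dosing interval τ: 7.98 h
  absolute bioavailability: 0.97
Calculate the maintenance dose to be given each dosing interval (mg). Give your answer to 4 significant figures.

k = ln2 / t½ = 0.693147 / 26.5 = 0.02616 h⁻¹
CL = k × Vd = 0.02616 × 134 = 3.505 L/h
At steady state, F × (Dose/τ) = Css × CL.
Dose = Css × CL × τ / F = 33.2 × 3.505 × 7.98 / 0.97 = 957.3 mg

957.3 mg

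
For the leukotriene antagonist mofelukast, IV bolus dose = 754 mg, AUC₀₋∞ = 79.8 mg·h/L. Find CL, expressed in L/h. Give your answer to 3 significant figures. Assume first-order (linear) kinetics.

9.45 L/h

CL = Dose / AUC = 754 / 79.8 = 9.449 L/h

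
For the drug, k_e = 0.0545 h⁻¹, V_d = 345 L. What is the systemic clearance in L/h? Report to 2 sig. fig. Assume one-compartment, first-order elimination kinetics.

19 L/h

CL = k × Vd = 0.0545 × 345 = 18.80 L/h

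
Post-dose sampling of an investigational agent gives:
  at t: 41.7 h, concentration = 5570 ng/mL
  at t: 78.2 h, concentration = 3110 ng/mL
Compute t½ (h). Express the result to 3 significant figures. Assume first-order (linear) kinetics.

43.4 h

k = ln(C₁/C₂) / (t₂ − t₁) = ln(5570/3110) / (78.2 − 41.7)
  = 0.5828 / 36.50 = 0.01597 h⁻¹
t½ = ln2 / k = 0.693147 / 0.01597 = 43.40 h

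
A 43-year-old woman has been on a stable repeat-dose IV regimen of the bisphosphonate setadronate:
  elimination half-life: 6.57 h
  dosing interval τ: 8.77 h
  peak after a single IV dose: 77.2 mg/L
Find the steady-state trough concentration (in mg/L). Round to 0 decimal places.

51 mg/L

k = ln2 / t½ = 0.693147 / 6.57 = 0.1055 h⁻¹
e^(−kτ) = e^(−0.1055 × 8.77) = 0.3964
Accumulation ratio R = 1 / (1 − e^(−kτ)) = 1 / (1 − 0.3964) = 1.657
Steady-state trough = C₀ × R × e^(−kτ) = 77.2 × 1.657 × 0.3964 = 50.71 mg/L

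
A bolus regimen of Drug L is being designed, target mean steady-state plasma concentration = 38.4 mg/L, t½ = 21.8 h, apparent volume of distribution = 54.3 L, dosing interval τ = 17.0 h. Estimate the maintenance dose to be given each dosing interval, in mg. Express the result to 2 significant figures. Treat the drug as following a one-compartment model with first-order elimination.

1100 mg

k = ln2 / t½ = 0.693147 / 21.8 = 0.03180 h⁻¹
CL = k × Vd = 0.03180 × 54.3 = 1.727 L/h
At steady state, Dose/τ = Css × CL.
Dose = Css × CL × τ = 38.4 × 1.727 × 17.0 = 1127 mg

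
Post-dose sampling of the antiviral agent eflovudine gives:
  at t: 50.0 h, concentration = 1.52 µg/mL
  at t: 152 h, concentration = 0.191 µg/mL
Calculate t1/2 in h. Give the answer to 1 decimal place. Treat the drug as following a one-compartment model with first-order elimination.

k = ln(C₁/C₂) / (t₂ − t₁) = ln(1.52/0.191) / (152 − 50.0)
  = 2.074 / 102.0 = 0.02033 h⁻¹
t½ = ln2 / k = 0.693147 / 0.02033 = 34.09 h

34.1 h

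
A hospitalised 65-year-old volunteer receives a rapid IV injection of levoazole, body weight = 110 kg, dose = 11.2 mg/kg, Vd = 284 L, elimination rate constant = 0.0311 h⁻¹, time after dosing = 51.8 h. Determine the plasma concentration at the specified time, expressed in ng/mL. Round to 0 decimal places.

Total dose = 11.2 × 110 = 1232 mg
C₀ = Dose / Vd = 1232 / 284 = 4.338 mg/L
C = C₀ · e^(−k·t) = 4.338 × e^(−0.03110 × 51.8)
  = 4.338 × 0.1997 = 0.8663 mg/L
Convert: 0.8663 mg/L × 1000 = 866.3 ng/mL

866 ng/mL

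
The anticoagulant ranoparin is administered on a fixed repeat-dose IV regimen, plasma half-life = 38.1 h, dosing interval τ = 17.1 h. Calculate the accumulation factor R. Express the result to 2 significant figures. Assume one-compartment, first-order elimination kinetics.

k = ln2 / t½ = 0.693147 / 38.1 = 0.01819 h⁻¹
e^(−kτ) = e^(−0.01819 × 17.1) = 0.7327
Accumulation ratio R = 1 / (1 − e^(−kτ)) = 1 / (1 − 0.7327) = 3.741

3.7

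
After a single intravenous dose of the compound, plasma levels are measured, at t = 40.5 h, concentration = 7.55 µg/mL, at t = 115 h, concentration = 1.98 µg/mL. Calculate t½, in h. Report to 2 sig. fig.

39 h

k = ln(C₁/C₂) / (t₂ − t₁) = ln(7.55/1.98) / (115 − 40.5)
  = 1.338 / 74.50 = 0.01796 h⁻¹
t½ = ln2 / k = 0.693147 / 0.01796 = 38.59 h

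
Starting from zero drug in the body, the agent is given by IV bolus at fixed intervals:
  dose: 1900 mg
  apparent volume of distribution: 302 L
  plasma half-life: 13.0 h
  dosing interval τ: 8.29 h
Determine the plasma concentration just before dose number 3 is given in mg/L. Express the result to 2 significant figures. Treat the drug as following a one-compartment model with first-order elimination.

6.6 mg/L

C₀ per dose = Dose / Vd = 1900 / 302 = 6.291 mg/L
k = ln2 / t½ = 0.693147 / 13.0 = 0.05332 h⁻¹
Fraction remaining after one interval: r = e^(−kτ) = e^(−0.05332 × 8.29) = 0.6427
Before dose 3, 2 doses have been given (aged 1τ, 2τ).
C_trough = C₀ × (r + r²) = 6.291 × (0.6427 + 0.4131) = 6.642 mg/L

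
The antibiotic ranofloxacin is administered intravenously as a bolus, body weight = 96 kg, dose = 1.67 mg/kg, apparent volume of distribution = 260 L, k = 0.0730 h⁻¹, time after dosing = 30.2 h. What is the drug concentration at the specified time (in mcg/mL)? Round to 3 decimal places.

Total dose = 1.67 × 96 = 160.3 mg
C₀ = Dose / Vd = 160.3 / 260 = 0.6165 mg/L
C = C₀ · e^(−k·t) = 0.6165 × e^(−0.07300 × 30.2)
  = 0.6165 × 0.1103 = 0.06800 mg/L
(0.06800 mg/L = 0.06800 mcg/mL)

0.068 mcg/mL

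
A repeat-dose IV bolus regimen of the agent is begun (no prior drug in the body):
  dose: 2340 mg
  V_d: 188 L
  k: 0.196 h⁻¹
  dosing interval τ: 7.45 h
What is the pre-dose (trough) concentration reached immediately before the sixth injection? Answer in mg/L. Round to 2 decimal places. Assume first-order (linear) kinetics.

3.76 mg/L

C₀ per dose = Dose / Vd = 2340 / 188 = 12.45 mg/L
Fraction remaining after one interval: r = e^(−kτ) = e^(−0.1960 × 7.45) = 0.2322
Before dose 6, 5 doses have been given (aged 1τ, 2τ, 3τ, 4τ, 5τ).
C_trough = C₀ × (r + r² + … + r^5) = C₀ × r(1−r^5)/(1−r)
        = 12.45 × 0.2322 × (1 − 0.0006750) / (1 − 0.2322) = 3.763 mg/L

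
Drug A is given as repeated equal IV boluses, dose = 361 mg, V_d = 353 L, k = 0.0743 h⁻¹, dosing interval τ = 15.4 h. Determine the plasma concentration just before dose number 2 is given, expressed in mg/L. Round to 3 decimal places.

C₀ per dose = Dose / Vd = 361 / 353 = 1.023 mg/L
Fraction remaining after one interval: r = e^(−kτ) = e^(−0.07430 × 15.4) = 0.3185
Before dose 2, 1 dose has been given (aged 1τ).
C_trough = C₀ × r = 1.023 × 0.3185 = 0.3258 mg/L

0.326 mg/L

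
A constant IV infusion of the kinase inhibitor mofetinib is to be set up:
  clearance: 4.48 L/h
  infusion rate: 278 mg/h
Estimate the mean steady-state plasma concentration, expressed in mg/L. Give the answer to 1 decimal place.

62.1 mg/L

At steady state Css = R₀ / CL = 278 / 4.480 = 62.05 mg/L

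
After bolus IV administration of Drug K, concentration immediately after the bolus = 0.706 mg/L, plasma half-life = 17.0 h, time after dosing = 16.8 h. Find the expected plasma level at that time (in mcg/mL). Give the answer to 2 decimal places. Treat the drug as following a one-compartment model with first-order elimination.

0.36 mcg/mL

k = ln2 / t½ = 0.693147 / 17.0 = 0.04077 h⁻¹
C = C₀ · e^(−k·t) = 0.7060 × e^(−0.04077 × 16.8)
  = 0.7060 × 0.5041 = 0.3559 mg/L
(0.3559 mg/L = 0.3559 mcg/mL)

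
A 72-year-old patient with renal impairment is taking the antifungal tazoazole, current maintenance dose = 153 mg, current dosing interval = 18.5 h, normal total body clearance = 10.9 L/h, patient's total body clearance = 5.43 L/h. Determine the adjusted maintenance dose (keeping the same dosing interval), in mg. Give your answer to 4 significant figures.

To keep the same average steady-state level, dosing rate must scale with clearance.
CL ratio = 5.43 / 10.9 = 0.4982
New dose (same interval) = 153 × 0.4982 = 76.22 mg

76.22 mg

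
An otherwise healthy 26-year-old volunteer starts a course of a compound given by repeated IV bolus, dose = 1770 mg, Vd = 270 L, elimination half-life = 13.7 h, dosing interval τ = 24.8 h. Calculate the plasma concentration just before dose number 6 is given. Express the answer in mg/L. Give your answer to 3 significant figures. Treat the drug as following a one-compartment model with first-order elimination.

2.61 mg/L

C₀ per dose = Dose / Vd = 1770 / 270 = 6.556 mg/L
k = ln2 / t½ = 0.693147 / 13.7 = 0.05059 h⁻¹
Fraction remaining after one interval: r = e^(−kτ) = e^(−0.05059 × 24.8) = 0.2852
Before dose 6, 5 doses have been given (aged 1τ, 2τ, 3τ, 4τ, 5τ).
C_trough = C₀ × (r + r² + … + r^5) = C₀ × r(1−r^5)/(1−r)
        = 6.556 × 0.2852 × (1 − 0.001887) / (1 − 0.2852) = 2.611 mg/L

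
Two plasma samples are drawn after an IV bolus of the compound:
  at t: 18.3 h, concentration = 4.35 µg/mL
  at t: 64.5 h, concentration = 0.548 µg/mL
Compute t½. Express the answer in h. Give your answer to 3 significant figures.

k = ln(C₁/C₂) / (t₂ − t₁) = ln(4.35/0.548) / (64.5 − 18.3)
  = 2.072 / 46.20 = 0.04485 h⁻¹
t½ = ln2 / k = 0.693147 / 0.04485 = 15.45 h

15.5 h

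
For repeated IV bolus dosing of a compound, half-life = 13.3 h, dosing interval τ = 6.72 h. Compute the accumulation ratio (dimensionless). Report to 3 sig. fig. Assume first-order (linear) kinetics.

3.38

k = ln2 / t½ = 0.693147 / 13.3 = 0.05212 h⁻¹
e^(−kτ) = e^(−0.05212 × 6.72) = 0.7045
Accumulation ratio R = 1 / (1 − e^(−kτ)) = 1 / (1 − 0.7045) = 3.384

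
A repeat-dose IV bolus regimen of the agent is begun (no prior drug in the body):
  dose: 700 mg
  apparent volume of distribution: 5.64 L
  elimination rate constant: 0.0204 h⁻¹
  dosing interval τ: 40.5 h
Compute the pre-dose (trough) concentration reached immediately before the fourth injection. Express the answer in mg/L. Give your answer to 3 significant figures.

C₀ per dose = Dose / Vd = 700 / 5.64 = 124.1 mg/L
Fraction remaining after one interval: r = e^(−kτ) = e^(−0.02040 × 40.5) = 0.4377
Before dose 4, 3 doses have been given (aged 1τ, 2τ, 3τ).
C_trough = C₀ × (r + r² + … + r^3) = C₀ × r(1−r^3)/(1−r)
        = 124.1 × 0.4377 × (1 − 0.08386) / (1 − 0.4377) = 88.50 mg/L

88.5 mg/L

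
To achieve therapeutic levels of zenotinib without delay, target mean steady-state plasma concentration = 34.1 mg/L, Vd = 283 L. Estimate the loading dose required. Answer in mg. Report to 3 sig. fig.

9650 mg

LD = Css × Vd = 34.1 × 283 = 9650 mg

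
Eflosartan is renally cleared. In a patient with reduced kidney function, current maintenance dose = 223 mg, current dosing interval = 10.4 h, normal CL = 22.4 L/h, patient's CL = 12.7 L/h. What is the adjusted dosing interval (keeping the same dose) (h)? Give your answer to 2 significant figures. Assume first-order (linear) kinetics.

18 h

To keep the same average steady-state level, dosing rate must scale with clearance.
CL ratio = 12.7 / 22.4 = 0.5670
New interval (same dose) = 10.4 / 0.5670 = 18.34 h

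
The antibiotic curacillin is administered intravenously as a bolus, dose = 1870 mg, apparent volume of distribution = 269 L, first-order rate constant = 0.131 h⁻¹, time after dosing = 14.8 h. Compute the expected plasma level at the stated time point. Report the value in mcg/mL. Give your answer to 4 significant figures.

C₀ = Dose / Vd = 1870 / 269 = 6.952 mg/L
C = C₀ · e^(−k·t) = 6.952 × e^(−0.1310 × 14.8)
  = 6.952 × 0.1439 = 1.000 mg/L
(1.000 mg/L = 1.000 mcg/mL)

1.000 mcg/mL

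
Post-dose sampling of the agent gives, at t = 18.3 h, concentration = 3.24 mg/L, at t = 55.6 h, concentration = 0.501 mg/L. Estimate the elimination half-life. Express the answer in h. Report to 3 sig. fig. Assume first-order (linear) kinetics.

13.9 h

k = ln(C₁/C₂) / (t₂ − t₁) = ln(3.24/0.501) / (55.6 − 18.3)
  = 1.867 / 37.30 = 0.05005 h⁻¹
t½ = ln2 / k = 0.693147 / 0.05005 = 13.85 h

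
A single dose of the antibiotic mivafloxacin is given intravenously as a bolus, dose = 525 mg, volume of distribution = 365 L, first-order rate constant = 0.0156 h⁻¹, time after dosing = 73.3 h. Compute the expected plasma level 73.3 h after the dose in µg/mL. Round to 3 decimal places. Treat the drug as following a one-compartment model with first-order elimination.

0.458 µg/mL

C₀ = Dose / Vd = 525.0 / 365 = 1.438 mg/L
C = C₀ · e^(−k·t) = 1.438 × e^(−0.01560 × 73.3)
  = 1.438 × 0.3187 = 0.4583 mg/L
(0.4583 mg/L = 0.4583 µg/mL)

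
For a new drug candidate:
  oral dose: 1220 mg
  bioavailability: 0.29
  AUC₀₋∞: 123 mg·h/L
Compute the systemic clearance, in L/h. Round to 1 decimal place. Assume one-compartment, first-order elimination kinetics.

2.9 L/h

CL = F·Dose / AUC = 0.29 × 1220 / 123 = 2.876 L/h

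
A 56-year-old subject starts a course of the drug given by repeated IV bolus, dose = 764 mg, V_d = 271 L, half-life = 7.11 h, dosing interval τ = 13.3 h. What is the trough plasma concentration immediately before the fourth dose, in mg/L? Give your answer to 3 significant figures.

1.04 mg/L

C₀ per dose = Dose / Vd = 764 / 271 = 2.819 mg/L
k = ln2 / t½ = 0.693147 / 7.11 = 0.09749 h⁻¹
Fraction remaining after one interval: r = e^(−kτ) = e^(−0.09749 × 13.3) = 0.2735
Before dose 4, 3 doses have been given (aged 1τ, 2τ, 3τ).
C_trough = C₀ × (r + r² + … + r^3) = C₀ × r(1−r^3)/(1−r)
        = 2.819 × 0.2735 × (1 − 0.02046) / (1 − 0.2735) = 1.040 mg/L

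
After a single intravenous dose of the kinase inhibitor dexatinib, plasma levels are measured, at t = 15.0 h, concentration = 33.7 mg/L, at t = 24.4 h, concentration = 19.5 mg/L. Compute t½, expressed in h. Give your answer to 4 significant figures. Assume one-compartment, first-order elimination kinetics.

11.91 h

k = ln(C₁/C₂) / (t₂ − t₁) = ln(33.7/19.5) / (24.4 − 15.0)
  = 0.5471 / 9.400 = 0.05820 h⁻¹
t½ = ln2 / k = 0.693147 / 0.05820 = 11.91 h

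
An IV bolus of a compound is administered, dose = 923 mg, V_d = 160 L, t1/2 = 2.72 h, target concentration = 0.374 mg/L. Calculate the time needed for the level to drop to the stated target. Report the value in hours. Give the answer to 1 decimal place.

10.7 h

C₀ = Dose / Vd = 923.0 / 160 = 5.769 mg/L
k = ln2 / t½ = 0.693147 / 2.72 = 0.2548 h⁻¹
t = ln(C₀ / C) / k = ln(5.769 / 0.374) / 0.2548
  = ln(15.43) / 0.2548 = 2.736 / 0.2548 = 10.74 h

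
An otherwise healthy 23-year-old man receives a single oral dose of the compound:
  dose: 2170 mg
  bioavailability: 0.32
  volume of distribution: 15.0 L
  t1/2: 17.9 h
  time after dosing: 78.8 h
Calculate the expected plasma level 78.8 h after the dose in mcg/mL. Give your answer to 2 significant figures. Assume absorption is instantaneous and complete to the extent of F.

2.2 mcg/mL

Amount reaching circulation = F × Dose = 0.32 × 2170 = 694.4 mg
C₀ = F·Dose / Vd = 694.4 / 15.0 = 46.29 mg/L
k = ln2 / t½ = 0.693147 / 17.9 = 0.03872 h⁻¹
C = C₀ · e^(−k·t) = 46.29 × e^(−0.03872 × 78.8)
  = 46.29 × 0.04731 = 2.190 mg/L
(2.190 mg/L = 2.190 mcg/mL)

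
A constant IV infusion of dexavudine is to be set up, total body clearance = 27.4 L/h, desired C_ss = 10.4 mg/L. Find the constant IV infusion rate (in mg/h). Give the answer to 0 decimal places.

At steady state, infusion rate R₀ = Css × CL = 10.4 × 27.40 = 285.0 mg/h

285 mg/h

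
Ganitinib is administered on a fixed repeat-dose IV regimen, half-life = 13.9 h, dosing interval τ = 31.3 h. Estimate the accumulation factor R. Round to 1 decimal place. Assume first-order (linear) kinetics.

k = ln2 / t½ = 0.693147 / 13.9 = 0.04987 h⁻¹
e^(−kτ) = e^(−0.04987 × 31.3) = 0.2099
Accumulation ratio R = 1 / (1 − e^(−kτ)) = 1 / (1 − 0.2099) = 1.266

1.3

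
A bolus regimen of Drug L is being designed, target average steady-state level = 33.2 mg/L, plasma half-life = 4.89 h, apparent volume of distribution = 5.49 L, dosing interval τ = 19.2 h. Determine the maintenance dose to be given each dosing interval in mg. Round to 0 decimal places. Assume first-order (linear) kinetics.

496 mg

k = ln2 / t½ = 0.693147 / 4.89 = 0.1417 h⁻¹
CL = k × Vd = 0.1417 × 5.49 = 0.7779 L/h
At steady state, Dose/τ = Css × CL.
Dose = Css × CL × τ = 33.2 × 0.7779 × 19.2 = 495.9 mg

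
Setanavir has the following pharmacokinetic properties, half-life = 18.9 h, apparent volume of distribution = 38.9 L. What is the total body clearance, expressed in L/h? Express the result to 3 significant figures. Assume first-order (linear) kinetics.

k = ln2 / t½ = 0.693147 / 18.9 = 0.03667 h⁻¹
CL = k × Vd = 0.03667 × 38.9 = 1.426 L/h

1.43 L/h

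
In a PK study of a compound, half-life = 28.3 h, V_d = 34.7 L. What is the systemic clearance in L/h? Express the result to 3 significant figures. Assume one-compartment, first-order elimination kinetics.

0.850 L/h

k = ln2 / t½ = 0.693147 / 28.3 = 0.02449 h⁻¹
CL = k × Vd = 0.02449 × 34.7 = 0.8498 L/h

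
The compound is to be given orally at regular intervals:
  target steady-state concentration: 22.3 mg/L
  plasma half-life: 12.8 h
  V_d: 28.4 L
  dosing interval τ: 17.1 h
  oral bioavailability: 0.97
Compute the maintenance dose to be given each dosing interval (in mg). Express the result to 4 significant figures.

k = ln2 / t½ = 0.693147 / 12.8 = 0.05415 h⁻¹
CL = k × Vd = 0.05415 × 28.4 = 1.538 L/h
At steady state, F × (Dose/τ) = Css × CL.
Dose = Css × CL × τ / F = 22.3 × 1.538 × 17.1 / 0.97 = 604.6 mg

604.6 mg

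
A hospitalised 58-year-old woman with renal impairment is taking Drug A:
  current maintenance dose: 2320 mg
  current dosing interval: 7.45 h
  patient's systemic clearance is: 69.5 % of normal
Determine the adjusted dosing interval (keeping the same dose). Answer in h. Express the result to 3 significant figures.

To keep the same average steady-state level, dosing rate must scale with clearance.
CL ratio = 69.5 / 100 = 0.6950
New interval (same dose) = 7.45 / 0.6950 = 10.72 h

10.7 h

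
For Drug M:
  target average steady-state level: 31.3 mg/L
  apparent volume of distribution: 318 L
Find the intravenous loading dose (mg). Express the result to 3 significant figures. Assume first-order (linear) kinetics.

9950 mg

LD = Css × Vd = 31.3 × 318 = 9953 mg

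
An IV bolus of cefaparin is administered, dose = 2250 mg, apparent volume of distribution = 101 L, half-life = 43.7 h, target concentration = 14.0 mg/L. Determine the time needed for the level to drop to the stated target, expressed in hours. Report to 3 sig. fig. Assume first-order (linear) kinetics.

C₀ = Dose / Vd = 2250 / 101 = 22.28 mg/L
k = ln2 / t½ = 0.693147 / 43.7 = 0.01586 h⁻¹
t = ln(C₀ / C) / k = ln(22.28 / 14.0) / 0.01586
  = ln(1.591) / 0.01586 = 0.4644 / 0.01586 = 29.28 h

29.3 h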